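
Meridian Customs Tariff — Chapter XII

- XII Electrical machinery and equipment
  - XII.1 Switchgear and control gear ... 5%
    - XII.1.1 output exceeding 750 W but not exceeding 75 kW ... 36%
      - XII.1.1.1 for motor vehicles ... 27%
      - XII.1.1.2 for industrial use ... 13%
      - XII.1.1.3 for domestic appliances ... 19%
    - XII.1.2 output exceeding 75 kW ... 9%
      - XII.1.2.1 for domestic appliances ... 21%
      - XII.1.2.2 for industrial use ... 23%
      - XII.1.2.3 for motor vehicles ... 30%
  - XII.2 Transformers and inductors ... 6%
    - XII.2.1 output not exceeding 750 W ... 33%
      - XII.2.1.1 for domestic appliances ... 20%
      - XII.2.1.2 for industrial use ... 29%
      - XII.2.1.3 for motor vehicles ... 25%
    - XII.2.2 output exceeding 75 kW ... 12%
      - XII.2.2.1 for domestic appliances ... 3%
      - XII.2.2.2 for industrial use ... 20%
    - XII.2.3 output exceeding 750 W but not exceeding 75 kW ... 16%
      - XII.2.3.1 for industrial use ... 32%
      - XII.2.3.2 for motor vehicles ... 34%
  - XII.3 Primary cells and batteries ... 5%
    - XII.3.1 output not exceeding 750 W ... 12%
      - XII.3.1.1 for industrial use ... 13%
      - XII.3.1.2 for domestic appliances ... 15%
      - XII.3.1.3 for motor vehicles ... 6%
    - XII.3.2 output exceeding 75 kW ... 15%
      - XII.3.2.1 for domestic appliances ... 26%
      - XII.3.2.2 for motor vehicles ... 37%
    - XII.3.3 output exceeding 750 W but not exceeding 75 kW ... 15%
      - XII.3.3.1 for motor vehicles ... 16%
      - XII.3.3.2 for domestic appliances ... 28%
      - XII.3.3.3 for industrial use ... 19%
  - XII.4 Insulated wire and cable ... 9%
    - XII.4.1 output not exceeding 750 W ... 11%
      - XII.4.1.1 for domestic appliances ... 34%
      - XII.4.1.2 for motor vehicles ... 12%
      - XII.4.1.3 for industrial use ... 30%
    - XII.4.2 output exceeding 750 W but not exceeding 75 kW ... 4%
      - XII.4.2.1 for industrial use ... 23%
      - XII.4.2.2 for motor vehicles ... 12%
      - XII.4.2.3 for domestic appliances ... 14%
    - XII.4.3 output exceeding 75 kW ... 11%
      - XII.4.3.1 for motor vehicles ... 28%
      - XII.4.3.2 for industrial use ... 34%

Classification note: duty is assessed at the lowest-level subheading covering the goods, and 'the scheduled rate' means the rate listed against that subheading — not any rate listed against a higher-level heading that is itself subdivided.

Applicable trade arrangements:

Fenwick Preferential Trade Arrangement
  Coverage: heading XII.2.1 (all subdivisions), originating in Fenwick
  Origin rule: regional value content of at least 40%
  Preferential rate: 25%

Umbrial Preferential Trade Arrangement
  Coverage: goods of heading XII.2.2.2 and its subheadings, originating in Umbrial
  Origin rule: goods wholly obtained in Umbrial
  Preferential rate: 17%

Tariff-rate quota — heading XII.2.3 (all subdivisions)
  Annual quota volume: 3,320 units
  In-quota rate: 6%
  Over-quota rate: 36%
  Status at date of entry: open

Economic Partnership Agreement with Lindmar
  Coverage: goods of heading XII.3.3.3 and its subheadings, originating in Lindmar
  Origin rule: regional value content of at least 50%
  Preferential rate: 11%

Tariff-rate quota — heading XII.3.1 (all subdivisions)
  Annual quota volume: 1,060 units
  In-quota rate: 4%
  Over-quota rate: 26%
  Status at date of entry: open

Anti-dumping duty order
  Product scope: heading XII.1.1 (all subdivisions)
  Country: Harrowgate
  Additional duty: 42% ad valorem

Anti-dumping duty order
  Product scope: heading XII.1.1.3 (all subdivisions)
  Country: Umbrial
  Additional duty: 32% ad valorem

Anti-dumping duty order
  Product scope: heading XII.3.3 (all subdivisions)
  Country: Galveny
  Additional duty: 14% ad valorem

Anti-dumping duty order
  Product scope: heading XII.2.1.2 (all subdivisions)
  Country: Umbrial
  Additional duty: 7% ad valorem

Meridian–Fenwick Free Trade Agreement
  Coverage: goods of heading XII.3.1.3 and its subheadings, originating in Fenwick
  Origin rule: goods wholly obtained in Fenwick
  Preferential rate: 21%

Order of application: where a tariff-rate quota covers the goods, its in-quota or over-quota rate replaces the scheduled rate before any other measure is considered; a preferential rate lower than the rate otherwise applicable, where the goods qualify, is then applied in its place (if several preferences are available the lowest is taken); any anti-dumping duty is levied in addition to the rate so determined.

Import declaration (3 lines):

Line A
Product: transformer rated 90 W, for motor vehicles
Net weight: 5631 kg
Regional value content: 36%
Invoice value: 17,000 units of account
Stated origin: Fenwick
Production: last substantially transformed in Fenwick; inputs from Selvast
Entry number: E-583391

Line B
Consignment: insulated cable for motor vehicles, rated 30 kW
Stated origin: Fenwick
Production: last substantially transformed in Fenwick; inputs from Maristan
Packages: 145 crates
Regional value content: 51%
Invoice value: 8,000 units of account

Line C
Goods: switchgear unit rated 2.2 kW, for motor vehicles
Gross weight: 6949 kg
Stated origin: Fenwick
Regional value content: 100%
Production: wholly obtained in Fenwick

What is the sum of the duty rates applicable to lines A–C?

Line A: transformer → XII.2; rated 90 W → XII.2.1; for motor vehicles → XII.2.1.3. Scheduled 25%. Fenwick agreement on XII.2.1: RVC < 40%; Fenwick agreement on XII.3.1.3: XII.2.1.3 not covered. → 25%.
Line B: insulated cable → XII.4; rated 30 kW → XII.4.2; for motor vehicles → XII.4.2.2. Scheduled 12%. Fenwick agreement on XII.2.1: XII.4.2.2 not covered; Fenwick agreement on XII.3.1.3: XII.4.2.2 not covered. → 12%.
Line C: switchgear unit → XII.1; rated 2.2 kW → XII.1.1; for motor vehicles → XII.1.1.1. Scheduled 27%. Fenwick agreement on XII.2.1: XII.1.1.1 not covered; Fenwick agreement on XII.3.1.3: XII.1.1.1 not covered. → 27%.
Sum: 25% + 12% + 27% = 64%.

64%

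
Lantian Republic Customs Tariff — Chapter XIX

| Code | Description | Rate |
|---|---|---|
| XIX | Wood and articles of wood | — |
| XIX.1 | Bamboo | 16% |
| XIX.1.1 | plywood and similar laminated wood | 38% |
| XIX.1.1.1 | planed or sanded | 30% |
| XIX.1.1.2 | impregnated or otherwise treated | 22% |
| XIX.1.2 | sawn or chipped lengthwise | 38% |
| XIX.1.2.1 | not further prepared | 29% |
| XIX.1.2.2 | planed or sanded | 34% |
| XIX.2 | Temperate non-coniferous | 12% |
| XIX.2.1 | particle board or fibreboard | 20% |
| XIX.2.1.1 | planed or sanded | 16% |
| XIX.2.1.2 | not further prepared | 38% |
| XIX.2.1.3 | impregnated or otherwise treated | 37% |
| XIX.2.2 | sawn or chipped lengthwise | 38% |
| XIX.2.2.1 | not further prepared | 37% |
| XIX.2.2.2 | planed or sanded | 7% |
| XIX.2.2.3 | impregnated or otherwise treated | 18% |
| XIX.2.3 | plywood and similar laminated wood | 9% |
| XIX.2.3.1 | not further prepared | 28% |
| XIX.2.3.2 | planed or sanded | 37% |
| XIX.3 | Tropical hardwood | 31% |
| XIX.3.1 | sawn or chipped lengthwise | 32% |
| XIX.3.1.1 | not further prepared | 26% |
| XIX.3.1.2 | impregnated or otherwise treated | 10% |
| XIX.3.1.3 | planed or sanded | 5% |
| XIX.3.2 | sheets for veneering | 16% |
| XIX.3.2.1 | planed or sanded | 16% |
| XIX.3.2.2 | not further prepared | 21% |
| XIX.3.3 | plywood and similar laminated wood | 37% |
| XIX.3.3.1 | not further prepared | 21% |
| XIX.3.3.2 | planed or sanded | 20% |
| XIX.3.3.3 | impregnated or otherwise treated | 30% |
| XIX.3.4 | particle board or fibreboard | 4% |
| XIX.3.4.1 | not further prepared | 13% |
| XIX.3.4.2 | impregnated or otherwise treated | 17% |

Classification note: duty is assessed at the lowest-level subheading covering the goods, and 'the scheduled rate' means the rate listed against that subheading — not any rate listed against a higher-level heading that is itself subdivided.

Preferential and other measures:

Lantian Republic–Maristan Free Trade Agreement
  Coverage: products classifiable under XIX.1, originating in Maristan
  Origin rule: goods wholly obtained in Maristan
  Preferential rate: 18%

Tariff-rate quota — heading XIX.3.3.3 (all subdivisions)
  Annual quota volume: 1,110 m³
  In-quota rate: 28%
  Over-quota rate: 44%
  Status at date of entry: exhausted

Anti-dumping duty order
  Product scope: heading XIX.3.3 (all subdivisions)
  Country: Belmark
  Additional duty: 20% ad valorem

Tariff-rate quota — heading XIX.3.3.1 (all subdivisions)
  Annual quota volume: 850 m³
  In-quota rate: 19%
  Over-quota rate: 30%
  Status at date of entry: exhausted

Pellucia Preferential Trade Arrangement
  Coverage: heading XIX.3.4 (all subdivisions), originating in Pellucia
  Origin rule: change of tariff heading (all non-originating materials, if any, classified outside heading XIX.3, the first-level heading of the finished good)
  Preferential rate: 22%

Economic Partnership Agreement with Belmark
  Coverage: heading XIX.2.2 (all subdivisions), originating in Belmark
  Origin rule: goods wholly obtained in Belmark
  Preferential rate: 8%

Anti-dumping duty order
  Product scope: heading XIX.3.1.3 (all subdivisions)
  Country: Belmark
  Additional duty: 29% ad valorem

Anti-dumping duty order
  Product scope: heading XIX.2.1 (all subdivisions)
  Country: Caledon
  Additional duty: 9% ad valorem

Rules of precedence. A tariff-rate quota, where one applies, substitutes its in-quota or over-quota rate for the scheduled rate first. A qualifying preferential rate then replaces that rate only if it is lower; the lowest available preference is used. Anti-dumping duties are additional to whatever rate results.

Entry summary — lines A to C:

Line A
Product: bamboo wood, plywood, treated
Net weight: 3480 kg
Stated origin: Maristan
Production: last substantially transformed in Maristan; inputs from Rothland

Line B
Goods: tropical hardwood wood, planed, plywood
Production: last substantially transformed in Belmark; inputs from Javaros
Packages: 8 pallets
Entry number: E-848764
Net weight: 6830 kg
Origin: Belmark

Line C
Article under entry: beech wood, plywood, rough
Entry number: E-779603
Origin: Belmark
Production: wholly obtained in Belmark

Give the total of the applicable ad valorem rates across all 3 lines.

90%

Line A: bamboo → XIX.1; plywood → XIX.1.1; treated → XIX.1.1.2. Scheduled 22%. Maristan agreement on XIX.1: not wholly obtained. → 22%.
Line B: tropical hardwood → XIX.3; plywood → XIX.3.3; planed → XIX.3.3.2. Scheduled 20%. Belmark agreement on XIX.2.2: XIX.3.3.2 not covered; anti-dumping (Belmark, XIX.3.3): +20%; total 20% + 20% = 40%. → 40%.
Line C: beech → XIX.2; plywood → XIX.2.3; rough → XIX.2.3.1. Scheduled 28%. Belmark agreement on XIX.2.2: XIX.2.3.1 not covered. → 28%.
Sum: 22% + 40% + 28% = 90%.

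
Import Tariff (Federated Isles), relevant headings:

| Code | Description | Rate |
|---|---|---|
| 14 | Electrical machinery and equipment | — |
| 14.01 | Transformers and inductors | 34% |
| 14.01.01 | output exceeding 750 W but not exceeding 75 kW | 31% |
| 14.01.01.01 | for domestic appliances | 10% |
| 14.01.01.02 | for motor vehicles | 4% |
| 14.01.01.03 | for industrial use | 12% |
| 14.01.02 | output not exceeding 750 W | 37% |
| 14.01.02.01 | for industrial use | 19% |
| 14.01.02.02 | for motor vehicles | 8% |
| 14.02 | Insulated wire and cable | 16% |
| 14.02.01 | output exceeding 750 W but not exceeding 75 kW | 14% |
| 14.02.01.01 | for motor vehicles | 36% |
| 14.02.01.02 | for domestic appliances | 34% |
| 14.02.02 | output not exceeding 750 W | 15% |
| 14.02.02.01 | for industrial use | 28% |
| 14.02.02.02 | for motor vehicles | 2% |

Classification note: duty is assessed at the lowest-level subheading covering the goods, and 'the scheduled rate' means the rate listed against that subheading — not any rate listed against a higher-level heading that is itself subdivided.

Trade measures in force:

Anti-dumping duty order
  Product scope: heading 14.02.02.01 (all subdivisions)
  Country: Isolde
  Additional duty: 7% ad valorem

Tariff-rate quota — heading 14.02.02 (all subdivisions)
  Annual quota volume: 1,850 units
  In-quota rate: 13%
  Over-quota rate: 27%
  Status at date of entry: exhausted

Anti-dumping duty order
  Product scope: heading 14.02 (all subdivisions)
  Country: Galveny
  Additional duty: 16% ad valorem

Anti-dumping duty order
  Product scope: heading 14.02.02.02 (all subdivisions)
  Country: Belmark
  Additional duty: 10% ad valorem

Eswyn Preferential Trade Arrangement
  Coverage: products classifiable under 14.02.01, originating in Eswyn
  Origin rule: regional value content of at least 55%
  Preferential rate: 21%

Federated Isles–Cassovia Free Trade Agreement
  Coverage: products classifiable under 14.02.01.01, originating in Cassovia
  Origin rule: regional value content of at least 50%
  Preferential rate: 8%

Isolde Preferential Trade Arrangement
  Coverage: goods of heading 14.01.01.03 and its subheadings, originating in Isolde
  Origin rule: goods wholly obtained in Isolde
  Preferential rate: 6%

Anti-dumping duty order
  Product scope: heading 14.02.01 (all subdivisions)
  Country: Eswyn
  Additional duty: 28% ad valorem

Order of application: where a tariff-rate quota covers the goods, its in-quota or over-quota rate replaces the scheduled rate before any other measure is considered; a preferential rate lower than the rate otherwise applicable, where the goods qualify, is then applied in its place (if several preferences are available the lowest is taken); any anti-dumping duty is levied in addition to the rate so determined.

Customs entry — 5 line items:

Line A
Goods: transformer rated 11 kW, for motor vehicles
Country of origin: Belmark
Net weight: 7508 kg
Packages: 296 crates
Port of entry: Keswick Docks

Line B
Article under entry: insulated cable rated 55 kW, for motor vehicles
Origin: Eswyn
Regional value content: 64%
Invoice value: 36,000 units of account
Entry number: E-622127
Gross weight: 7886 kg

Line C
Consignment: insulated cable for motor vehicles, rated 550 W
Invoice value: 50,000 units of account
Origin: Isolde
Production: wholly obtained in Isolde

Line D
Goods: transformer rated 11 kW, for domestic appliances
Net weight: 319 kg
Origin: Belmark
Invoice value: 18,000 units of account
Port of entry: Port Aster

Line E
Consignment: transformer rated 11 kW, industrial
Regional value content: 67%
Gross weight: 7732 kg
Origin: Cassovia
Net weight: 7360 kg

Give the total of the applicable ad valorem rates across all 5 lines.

102%

Line A: transformer → 14.01; rated 11 kW → 14.01.01; for motor vehicles → 14.01.01.02. Scheduled 4%. No special measure applies. → 4%.
Line B: insulated cable → 14.02; rated 55 kW → 14.02.01; for motor vehicles → 14.02.01.01. Scheduled 36%. Eswyn agreement on 14.02.01: RVC ≥ 55% → 21% available; preferential 21%; anti-dumping (Eswyn, 14.02.01): +28%; total 21% + 28% = 49%. → 49%.
Line C: insulated cable → 14.02; rated 550 W → 14.02.02; for motor vehicles → 14.02.02.02. Scheduled 2%. quota on 14.02.02 exhausted → over-quota 27%; Isolde agreement on 14.01.01.03: 14.02.02.02 not covered. → 27%.
Line D: transformer → 14.01; rated 11 kW → 14.01.01; for domestic appliances → 14.01.01.01. Scheduled 10%. No special measure applies. → 10%.
Line E: transformer → 14.01; rated 11 kW → 14.01.01; industrial → 14.01.01.03. Scheduled 12%. Cassovia agreement on 14.02.01.01: 14.01.01.03 not covered. → 12%.
Sum: 4% + 49% + 27% + 10% + 12% = 102%.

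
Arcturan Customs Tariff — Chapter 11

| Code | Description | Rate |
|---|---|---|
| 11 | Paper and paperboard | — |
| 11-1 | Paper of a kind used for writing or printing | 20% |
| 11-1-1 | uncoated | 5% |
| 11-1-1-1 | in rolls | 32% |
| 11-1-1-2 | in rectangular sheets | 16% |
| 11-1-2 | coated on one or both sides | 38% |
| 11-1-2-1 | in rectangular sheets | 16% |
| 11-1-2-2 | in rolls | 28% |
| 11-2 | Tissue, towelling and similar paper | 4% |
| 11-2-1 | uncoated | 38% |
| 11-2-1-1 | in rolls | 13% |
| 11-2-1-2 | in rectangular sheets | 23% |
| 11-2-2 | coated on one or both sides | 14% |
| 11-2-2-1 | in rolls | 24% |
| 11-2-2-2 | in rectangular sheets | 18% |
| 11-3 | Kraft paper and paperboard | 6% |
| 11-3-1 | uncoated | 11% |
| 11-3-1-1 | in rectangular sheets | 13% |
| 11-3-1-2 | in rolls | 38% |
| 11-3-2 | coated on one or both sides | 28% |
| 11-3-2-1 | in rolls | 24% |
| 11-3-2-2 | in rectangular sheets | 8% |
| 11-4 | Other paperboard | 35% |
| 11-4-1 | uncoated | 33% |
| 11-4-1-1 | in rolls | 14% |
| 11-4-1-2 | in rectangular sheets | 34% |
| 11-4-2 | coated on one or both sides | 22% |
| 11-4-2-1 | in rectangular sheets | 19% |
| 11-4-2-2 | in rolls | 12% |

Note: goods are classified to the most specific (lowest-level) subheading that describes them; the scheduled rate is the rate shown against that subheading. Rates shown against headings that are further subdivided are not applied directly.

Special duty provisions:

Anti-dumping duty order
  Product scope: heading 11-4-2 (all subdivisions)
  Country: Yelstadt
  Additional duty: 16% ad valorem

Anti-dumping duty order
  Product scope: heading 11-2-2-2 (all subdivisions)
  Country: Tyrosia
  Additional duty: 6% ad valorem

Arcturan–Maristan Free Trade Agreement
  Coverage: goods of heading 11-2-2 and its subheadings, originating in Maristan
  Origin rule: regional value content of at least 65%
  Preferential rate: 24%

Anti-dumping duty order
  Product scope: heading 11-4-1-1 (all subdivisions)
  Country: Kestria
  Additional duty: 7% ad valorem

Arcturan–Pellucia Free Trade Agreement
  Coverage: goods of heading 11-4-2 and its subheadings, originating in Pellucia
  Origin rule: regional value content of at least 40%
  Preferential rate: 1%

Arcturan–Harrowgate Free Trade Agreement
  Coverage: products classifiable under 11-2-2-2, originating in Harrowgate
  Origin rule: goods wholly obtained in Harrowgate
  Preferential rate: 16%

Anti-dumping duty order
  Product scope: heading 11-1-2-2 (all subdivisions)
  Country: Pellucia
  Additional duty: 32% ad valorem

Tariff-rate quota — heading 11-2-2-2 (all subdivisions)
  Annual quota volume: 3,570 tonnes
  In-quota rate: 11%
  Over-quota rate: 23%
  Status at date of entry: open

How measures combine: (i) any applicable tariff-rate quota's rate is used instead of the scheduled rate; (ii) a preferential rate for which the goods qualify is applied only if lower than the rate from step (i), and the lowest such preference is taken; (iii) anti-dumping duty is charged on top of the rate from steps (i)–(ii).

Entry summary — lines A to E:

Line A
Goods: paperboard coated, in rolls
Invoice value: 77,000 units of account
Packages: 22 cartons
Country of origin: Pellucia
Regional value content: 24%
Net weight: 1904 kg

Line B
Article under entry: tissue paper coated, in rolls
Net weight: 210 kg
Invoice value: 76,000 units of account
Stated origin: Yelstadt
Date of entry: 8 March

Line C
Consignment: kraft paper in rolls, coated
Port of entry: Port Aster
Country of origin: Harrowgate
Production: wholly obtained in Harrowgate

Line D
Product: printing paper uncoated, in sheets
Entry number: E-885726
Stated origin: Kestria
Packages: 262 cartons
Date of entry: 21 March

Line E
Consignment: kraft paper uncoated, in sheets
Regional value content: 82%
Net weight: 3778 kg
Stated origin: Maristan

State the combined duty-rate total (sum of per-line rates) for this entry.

89%

Line A: paperboard → 11-4; coated → 11-4-2; in rolls → 11-4-2-2. Scheduled 12%. Pellucia agreement on 11-4-2: RVC < 40%. → 12%.
Line B: tissue paper → 11-2; coated → 11-2-2; in rolls → 11-2-2-1. Scheduled 24%. No special measure applies. → 24%.
Line C: kraft paper → 11-3; coated → 11-3-2; in rolls → 11-3-2-1. Scheduled 24%. Harrowgate agreement on 11-2-2-2: 11-3-2-1 not covered. → 24%.
Line D: printing paper → 11-1; uncoated → 11-1-1; in sheets → 11-1-1-2. Scheduled 16%. No special measure applies. → 16%.
Line E: kraft paper → 11-3; uncoated → 11-3-1; in sheets → 11-3-1-1. Scheduled 13%. Maristan agreement on 11-2-2: 11-3-1-1 not covered. → 13%.
Sum: 12% + 24% + 24% + 16% + 13% = 89%.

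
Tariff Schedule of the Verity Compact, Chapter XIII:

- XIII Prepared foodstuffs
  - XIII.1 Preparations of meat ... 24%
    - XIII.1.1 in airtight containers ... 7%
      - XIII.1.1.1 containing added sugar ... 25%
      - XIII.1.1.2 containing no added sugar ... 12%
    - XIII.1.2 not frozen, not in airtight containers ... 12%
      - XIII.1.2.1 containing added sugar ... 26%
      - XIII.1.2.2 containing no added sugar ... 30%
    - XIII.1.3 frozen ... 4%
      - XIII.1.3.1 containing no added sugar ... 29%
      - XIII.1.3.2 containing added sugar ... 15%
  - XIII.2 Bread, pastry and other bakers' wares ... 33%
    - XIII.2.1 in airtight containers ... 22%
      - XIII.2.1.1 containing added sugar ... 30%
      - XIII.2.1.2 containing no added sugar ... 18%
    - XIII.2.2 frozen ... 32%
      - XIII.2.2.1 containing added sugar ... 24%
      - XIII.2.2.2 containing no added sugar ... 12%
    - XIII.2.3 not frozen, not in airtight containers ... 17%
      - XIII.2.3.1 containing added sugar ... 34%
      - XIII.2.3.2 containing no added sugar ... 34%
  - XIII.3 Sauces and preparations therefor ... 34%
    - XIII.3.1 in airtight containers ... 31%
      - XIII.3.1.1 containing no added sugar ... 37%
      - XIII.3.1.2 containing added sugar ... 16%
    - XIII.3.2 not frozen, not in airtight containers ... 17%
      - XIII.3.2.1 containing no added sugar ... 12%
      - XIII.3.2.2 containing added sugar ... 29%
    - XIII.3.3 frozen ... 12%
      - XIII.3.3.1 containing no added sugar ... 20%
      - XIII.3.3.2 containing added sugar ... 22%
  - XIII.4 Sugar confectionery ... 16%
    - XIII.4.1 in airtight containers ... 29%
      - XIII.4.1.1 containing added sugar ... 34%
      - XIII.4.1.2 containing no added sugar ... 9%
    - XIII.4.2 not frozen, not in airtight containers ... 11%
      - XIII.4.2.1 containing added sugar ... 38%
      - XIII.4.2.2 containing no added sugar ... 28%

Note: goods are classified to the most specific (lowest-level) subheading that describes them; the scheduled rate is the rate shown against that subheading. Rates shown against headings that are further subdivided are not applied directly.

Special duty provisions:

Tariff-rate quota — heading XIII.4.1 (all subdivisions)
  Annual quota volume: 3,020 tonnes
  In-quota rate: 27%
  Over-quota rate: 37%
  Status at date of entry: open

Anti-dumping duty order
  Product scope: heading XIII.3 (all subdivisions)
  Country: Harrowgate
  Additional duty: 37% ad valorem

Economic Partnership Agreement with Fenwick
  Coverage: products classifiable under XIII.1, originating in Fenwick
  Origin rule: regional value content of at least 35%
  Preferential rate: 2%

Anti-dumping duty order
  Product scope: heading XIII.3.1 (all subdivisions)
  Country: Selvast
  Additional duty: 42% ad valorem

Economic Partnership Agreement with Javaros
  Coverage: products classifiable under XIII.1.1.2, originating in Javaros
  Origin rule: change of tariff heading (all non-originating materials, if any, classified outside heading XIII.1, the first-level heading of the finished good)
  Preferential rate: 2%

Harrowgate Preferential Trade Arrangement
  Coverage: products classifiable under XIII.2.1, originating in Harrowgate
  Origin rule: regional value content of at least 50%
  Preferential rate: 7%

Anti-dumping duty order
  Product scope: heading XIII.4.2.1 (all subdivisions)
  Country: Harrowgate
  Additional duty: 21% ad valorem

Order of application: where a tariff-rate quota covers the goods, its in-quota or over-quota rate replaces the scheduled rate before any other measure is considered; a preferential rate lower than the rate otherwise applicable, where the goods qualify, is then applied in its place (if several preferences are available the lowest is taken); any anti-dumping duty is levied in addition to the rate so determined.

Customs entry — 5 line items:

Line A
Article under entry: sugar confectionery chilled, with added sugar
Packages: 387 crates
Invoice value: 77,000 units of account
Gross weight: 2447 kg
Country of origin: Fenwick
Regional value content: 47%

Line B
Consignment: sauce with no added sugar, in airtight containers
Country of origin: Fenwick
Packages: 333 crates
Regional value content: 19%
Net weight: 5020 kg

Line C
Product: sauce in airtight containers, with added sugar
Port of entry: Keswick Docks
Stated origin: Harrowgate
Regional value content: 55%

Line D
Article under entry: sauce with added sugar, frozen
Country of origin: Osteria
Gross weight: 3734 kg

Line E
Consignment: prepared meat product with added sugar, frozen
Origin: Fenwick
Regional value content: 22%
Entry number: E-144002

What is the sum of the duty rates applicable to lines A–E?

165%

Line A: sugar confectionery → XIII.4; chilled → XIII.4.2; with added sugar → XIII.4.2.1. Scheduled 38%. Fenwick agreement on XIII.1: XIII.4.2.1 not covered. → 38%.
Line B: sauce → XIII.3; in airtight containers → XIII.3.1; with no added sugar → XIII.3.1.1. Scheduled 37%. Fenwick agreement on XIII.1: XIII.3.1.1 not covered. → 37%.
Line C: sauce → XIII.3; in airtight containers → XIII.3.1; with added sugar → XIII.3.1.2. Scheduled 16%. Harrowgate agreement on XIII.2.1: XIII.3.1.2 not covered; anti-dumping (Harrowgate, XIII.3): +37%; total 16% + 37% = 53%. → 53%.
Line D: sauce → XIII.3; frozen → XIII.3.3; with added sugar → XIII.3.3.2. Scheduled 22%. No special measure applies. → 22%.
Line E: prepared meat product → XIII.1; frozen → XIII.1.3; with added sugar → XIII.1.3.2. Scheduled 15%. Fenwick agreement on XIII.1: RVC < 35%. → 15%.
Sum: 38% + 37% + 53% + 22% + 15% = 165%.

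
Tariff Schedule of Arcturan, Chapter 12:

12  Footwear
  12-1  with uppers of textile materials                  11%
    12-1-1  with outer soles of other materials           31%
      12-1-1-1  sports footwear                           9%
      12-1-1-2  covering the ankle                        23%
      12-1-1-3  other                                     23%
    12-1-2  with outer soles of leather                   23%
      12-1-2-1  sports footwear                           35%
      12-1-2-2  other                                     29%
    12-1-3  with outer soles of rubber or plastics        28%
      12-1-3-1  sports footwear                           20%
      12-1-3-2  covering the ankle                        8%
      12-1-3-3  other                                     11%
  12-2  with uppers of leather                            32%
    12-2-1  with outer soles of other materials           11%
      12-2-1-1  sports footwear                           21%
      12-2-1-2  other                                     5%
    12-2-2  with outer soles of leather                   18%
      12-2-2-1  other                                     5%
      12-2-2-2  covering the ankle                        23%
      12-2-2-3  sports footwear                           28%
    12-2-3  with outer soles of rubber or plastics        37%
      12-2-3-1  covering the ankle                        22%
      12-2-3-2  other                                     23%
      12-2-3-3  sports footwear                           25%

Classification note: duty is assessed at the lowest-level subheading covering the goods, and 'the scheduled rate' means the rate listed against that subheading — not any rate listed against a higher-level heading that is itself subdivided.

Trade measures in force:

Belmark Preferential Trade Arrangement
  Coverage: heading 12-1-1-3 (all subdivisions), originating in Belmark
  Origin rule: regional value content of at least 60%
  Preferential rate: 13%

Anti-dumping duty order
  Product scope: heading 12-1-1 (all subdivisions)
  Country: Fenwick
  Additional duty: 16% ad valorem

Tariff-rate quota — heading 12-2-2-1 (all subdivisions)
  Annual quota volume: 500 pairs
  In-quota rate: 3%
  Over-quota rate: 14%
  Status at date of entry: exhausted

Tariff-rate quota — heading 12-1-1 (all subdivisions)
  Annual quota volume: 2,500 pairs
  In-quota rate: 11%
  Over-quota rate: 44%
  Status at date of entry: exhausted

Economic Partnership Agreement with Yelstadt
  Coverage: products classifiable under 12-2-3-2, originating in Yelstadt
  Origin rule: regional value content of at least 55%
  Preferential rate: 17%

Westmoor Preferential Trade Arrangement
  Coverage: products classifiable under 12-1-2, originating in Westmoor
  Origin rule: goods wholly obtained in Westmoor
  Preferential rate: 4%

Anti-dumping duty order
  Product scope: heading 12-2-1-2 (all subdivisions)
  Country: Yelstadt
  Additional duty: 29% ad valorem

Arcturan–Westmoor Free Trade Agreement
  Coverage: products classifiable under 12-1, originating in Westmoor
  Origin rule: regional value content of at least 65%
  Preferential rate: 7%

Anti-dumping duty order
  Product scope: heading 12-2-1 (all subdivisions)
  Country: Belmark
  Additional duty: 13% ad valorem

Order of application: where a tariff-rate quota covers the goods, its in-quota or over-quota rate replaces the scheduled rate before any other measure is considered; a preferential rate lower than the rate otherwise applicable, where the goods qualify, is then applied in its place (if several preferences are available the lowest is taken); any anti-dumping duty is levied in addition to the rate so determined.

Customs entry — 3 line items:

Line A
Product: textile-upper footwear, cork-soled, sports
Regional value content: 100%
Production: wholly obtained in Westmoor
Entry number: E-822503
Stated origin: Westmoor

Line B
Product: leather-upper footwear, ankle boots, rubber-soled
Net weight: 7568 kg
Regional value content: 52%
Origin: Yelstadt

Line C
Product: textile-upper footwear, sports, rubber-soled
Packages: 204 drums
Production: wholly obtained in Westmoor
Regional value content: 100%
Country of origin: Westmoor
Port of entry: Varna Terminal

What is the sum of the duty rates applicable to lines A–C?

36%

Line A: textile-upper → 12-1; cork-soled → 12-1-1; sports → 12-1-1-1. Scheduled 9%. quota on 12-1-1 exhausted → over-quota 44%; Westmoor agreement on 12-1-2: 12-1-1-1 not covered; Westmoor agreement on 12-1: RVC ≥ 65% → 7% available; preferential 7%. → 7%.
Line B: leather-upper → 12-2; rubber-soled → 12-2-3; ankle boots → 12-2-3-1. Scheduled 22%. Yelstadt agreement on 12-2-3-2: 12-2-3-1 not covered. → 22%.
Line C: textile-upper → 12-1; rubber-soled → 12-1-3; sports → 12-1-3-1. Scheduled 20%. Westmoor agreement on 12-1-2: 12-1-3-1 not covered; Westmoor agreement on 12-1: RVC ≥ 65% → 7% available; preferential 7%. → 7%.
Sum: 7% + 22% + 7% = 36%.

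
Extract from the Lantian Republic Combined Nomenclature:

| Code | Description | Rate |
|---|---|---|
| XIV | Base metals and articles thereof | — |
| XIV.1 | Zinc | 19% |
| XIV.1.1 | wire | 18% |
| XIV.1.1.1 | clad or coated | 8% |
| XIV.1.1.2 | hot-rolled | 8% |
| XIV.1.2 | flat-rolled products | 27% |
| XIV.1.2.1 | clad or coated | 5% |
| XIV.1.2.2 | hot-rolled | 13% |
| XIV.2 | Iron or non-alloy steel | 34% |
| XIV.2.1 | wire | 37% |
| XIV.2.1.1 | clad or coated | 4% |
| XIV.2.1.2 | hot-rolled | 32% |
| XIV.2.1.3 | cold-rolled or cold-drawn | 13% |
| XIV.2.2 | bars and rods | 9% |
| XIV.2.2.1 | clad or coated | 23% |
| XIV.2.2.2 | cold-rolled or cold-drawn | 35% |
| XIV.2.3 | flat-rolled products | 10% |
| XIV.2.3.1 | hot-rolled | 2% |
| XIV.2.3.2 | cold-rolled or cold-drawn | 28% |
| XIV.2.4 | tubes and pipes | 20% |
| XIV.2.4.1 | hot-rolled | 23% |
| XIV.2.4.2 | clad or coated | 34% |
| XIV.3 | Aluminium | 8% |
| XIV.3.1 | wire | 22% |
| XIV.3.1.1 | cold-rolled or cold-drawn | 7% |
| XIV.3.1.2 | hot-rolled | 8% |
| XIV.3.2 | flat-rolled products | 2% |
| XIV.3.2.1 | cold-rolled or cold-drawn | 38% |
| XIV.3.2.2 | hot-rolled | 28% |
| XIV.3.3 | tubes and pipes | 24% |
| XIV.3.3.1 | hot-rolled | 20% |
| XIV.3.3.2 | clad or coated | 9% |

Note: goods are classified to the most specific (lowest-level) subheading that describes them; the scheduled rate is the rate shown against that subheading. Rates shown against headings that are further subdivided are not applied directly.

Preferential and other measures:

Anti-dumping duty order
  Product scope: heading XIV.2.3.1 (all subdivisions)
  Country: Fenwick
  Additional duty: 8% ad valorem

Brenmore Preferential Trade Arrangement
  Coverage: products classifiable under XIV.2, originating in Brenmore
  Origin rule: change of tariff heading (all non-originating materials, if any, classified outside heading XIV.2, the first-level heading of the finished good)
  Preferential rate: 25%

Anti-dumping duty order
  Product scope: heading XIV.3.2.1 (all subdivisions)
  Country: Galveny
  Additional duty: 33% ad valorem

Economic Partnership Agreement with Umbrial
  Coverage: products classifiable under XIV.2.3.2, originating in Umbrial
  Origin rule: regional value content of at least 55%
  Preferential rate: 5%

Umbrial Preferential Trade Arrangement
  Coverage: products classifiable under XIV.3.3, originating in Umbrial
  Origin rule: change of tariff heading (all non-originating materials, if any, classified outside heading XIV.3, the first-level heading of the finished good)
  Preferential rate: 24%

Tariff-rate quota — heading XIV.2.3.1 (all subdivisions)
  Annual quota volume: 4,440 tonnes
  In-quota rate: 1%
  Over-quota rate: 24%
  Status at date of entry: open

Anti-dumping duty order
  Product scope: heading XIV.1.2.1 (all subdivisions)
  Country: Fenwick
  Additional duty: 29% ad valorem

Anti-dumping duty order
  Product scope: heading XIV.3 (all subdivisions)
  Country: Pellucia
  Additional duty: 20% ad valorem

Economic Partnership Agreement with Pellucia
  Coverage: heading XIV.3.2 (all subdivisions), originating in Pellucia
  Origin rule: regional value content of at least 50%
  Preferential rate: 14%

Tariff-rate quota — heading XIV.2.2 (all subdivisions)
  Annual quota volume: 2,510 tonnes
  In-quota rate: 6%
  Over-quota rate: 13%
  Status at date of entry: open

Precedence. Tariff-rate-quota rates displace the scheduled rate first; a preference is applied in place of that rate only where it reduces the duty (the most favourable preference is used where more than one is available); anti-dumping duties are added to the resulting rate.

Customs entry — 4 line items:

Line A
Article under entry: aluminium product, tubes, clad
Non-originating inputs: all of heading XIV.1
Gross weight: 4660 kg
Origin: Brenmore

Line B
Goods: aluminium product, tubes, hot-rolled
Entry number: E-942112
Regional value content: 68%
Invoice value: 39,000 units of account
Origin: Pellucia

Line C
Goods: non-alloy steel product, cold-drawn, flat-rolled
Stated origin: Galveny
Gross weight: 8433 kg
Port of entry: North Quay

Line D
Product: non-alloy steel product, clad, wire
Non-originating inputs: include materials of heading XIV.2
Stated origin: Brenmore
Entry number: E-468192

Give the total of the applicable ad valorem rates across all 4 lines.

Line A: aluminium → XIV.3; tubes → XIV.3.3; clad → XIV.3.3.2. Scheduled 9%. Brenmore agreement on XIV.2: XIV.3.3.2 not covered. → 9%.
Line B: aluminium → XIV.3; tubes → XIV.3.3; hot-rolled → XIV.3.3.1. Scheduled 20%. Pellucia agreement on XIV.3.2: XIV.3.3.1 not covered; anti-dumping (Pellucia, XIV.3): +20%; total 20% + 20% = 40%. → 40%.
Line C: non-alloy steel → XIV.2; flat-rolled → XIV.2.3; cold-drawn → XIV.2.3.2. Scheduled 28%. No special measure applies. → 28%.
Line D: non-alloy steel → XIV.2; wire → XIV.2.1; clad → XIV.2.1.1. Scheduled 4%. Brenmore agreement on XIV.2: CTH not met. → 4%.
Sum: 9% + 40% + 28% + 4% = 81%.

81%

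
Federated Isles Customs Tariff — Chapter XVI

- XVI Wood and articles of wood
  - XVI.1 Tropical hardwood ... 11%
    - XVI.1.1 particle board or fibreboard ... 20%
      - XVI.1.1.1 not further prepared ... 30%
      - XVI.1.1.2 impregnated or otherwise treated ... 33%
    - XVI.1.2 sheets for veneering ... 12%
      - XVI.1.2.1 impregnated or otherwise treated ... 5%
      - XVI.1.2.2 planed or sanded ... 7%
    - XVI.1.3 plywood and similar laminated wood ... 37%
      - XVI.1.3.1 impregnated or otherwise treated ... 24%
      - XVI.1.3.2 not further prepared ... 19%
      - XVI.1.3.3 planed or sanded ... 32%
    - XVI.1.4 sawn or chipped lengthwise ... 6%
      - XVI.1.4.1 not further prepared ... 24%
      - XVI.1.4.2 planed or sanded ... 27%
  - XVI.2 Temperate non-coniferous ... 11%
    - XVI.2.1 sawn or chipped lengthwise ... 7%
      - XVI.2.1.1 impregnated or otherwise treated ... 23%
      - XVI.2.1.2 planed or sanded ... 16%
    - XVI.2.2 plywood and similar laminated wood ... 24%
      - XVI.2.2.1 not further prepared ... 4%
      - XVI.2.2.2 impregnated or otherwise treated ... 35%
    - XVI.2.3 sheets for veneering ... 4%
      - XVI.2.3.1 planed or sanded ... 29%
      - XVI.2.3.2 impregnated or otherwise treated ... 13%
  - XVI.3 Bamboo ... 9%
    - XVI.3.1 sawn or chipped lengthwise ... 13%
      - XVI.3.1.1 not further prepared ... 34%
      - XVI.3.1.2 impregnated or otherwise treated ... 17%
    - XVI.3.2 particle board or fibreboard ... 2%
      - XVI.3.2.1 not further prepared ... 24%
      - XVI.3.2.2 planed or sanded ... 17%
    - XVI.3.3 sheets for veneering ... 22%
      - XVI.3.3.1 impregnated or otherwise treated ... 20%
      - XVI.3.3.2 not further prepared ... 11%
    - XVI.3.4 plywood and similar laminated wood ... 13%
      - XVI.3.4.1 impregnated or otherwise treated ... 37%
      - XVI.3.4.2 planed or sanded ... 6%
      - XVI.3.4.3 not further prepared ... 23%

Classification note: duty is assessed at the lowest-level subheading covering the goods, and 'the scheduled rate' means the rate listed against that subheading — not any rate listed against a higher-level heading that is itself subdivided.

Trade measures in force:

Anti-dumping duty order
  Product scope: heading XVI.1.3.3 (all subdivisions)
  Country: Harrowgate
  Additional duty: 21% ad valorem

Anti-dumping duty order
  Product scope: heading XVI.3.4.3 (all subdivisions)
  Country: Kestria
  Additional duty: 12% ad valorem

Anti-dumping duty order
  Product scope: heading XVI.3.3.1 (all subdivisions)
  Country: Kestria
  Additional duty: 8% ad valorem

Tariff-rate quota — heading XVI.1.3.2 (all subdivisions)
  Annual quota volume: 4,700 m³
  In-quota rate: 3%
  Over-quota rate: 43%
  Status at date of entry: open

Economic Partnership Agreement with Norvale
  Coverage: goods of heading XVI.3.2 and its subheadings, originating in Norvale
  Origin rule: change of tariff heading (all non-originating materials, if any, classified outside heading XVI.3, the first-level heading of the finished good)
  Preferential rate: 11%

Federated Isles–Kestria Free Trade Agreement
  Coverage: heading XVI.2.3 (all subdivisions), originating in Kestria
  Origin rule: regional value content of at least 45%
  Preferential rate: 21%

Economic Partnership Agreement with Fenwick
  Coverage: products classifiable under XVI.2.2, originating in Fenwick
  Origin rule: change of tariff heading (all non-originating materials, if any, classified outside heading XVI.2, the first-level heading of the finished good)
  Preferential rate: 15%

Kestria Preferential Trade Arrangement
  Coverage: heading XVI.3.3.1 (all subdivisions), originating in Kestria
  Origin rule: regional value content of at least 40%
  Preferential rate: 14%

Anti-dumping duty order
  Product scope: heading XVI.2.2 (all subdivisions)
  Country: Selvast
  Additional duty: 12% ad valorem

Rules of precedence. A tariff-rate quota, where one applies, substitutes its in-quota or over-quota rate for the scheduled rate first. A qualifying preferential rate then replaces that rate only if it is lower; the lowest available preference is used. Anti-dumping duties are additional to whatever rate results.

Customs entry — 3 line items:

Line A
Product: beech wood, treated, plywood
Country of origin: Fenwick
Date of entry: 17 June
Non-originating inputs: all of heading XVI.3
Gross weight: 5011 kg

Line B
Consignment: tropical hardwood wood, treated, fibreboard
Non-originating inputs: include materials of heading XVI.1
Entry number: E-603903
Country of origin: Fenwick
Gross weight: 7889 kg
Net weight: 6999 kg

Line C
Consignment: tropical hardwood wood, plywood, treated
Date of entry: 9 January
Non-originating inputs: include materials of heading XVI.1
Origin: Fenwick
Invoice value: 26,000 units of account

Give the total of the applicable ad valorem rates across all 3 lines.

Line A: beech → XVI.2; plywood → XVI.2.2; treated → XVI.2.2.2. Scheduled 35%. Fenwick agreement on XVI.2.2: CTH met → 15% available; preferential 15%. → 15%.
Line B: tropical hardwood → XVI.1; fibreboard → XVI.1.1; treated → XVI.1.1.2. Scheduled 33%. Fenwick agreement on XVI.2.2: XVI.1.1.2 not covered. → 33%.
Line C: tropical hardwood → XVI.1; plywood → XVI.1.3; treated → XVI.1.3.1. Scheduled 24%. Fenwick agreement on XVI.2.2: XVI.1.3.1 not covered. → 24%.
Sum: 15% + 33% + 24% = 72%.

72%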